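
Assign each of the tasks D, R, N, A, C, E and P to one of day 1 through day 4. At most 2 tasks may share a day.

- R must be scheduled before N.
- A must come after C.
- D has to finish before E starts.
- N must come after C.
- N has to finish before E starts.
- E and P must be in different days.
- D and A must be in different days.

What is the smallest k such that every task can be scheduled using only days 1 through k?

4 days

The precedence chain requires at least 3 distinct days.
With at most 2 per day and 7 tasks, at least 4 days are needed.
4 works (last occupied day: day 4): for example C=day 1, E=day 3, P=day 4, N=day 2, R=day 1, A=day 3, D=day 2.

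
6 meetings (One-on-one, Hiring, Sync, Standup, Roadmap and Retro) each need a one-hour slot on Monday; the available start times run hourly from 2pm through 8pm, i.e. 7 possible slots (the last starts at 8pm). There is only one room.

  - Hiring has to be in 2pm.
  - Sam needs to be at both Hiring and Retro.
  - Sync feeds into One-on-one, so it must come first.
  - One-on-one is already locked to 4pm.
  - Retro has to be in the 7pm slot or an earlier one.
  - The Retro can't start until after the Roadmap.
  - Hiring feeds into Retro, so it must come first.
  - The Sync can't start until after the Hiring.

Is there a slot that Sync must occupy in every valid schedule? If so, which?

3pm

Hiring is fixed at 2pm and must come before Sync, so Sync is at least 3pm.
One-on-one is fixed at 4pm and must come after Sync, so Sync is at most 3pm.
So Sync must be 3pm.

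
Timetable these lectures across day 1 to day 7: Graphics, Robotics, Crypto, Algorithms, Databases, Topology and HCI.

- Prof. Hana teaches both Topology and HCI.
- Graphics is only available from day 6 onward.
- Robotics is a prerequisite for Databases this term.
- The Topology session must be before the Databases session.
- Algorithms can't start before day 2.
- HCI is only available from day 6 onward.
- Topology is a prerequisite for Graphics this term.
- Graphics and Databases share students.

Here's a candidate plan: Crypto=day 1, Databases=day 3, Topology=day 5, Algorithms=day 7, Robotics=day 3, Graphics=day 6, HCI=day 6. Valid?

Robotics is a prerequisite for Databases this term — violated.
Prof. Hana teaches both Topology and HCI — holds.
Graphics is only available from day 6 onward — holds.
The Topology session must be before the Databases session — violated.
HCI is only available from day 6 onward — holds.
Graphics and Databases share students — holds.
Algorithms can't start before day 2 — holds.
Topology is a prerequisite for Graphics this term — holds.

Invalid. The Topology session must be before the Databases session.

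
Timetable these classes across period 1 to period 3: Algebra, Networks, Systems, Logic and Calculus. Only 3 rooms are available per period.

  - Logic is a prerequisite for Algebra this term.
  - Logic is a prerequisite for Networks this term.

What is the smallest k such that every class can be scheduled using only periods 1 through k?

2

The precedence chain requires at least 2 distinct periods.
With at most 3 per period and 5 classes, at least 2 periods are needed.
2 works (last occupied period: period 2): for example Logic -> period 1, Systems -> period 1, Algebra -> period 2, Networks -> period 2, Calculus -> period 1.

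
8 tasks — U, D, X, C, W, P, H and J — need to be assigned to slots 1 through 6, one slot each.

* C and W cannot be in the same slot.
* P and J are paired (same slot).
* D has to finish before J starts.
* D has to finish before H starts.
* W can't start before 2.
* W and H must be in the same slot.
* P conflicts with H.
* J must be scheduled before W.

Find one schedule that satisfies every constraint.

W=3; U=1; D=1; P=2; X=1; J=2; H=3; C=1

Checking: D(1) before H(3); D(1) before J(2); J(2) before W(3); P(2) != H(3); C(1) != W(3); P = J = 2; W = H = 3; W=3 in [2,6].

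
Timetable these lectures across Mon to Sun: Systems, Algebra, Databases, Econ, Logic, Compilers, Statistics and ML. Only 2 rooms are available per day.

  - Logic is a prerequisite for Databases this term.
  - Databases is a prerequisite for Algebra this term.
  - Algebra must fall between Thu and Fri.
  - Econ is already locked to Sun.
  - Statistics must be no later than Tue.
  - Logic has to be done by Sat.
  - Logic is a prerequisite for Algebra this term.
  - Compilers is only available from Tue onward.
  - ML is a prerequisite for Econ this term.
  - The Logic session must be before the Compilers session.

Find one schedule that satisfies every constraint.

Statistics in Mon; Econ in Sun; Logic in Mon; Databases in Tue; Compilers in Tue; ML in Wed; Algebra in Thu; Systems in Wed

Checking: Databases(Tue) before Algebra(Thu); Logic(Mon) before Databases(Tue); Logic(Mon) before Algebra(Thu); ML(Wed) before Econ(Sun); Logic(Mon) before Compilers(Tue); Statistics=Mon in [Mon,Tue]; Compilers=Tue in [Tue,Sun]; Algebra=Thu in [Thu,Fri]; Econ=Sun in [Sun,Sun]; Logic=Mon in [Mon,Sat]; max 2 per day (cap 2).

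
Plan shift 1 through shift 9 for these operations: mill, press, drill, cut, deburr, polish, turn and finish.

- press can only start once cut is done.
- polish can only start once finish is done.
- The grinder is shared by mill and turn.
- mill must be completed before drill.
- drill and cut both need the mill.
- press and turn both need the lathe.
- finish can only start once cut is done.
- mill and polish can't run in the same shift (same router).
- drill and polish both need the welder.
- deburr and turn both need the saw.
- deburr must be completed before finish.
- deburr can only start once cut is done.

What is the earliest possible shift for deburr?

shift 2

Precedence pushes deburr to at least shift 2; downstream work caps deburr at shift 7.
deburr at shift 2 is achievable: polish=shift 4, deburr=shift 2, drill=shift 2, mill=shift 1, cut=shift 1, turn=shift 3, finish=shift 3, press=shift 2.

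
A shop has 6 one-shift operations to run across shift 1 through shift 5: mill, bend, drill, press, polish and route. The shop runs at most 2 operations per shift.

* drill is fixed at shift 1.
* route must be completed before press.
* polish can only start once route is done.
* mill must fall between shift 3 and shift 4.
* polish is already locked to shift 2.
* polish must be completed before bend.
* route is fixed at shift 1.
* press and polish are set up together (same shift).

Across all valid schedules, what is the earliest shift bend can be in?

Precedence pushes bend to at least shift 3.
bend at shift 3 is achievable: route=shift 1, drill=shift 1, bend=shift 3, press=shift 2, polish=shift 2, mill=shift 3.

shift 3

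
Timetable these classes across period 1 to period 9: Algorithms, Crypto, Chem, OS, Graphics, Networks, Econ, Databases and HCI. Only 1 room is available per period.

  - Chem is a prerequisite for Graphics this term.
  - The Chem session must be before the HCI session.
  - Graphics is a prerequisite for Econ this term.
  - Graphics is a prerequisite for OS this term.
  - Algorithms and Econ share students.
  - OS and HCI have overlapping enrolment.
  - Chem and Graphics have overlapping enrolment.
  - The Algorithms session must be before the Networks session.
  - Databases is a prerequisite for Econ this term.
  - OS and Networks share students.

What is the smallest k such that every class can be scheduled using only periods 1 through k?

The precedence chain requires at least 3 distinct periods.
With at most 1 per period and 9 classes, at least 9 periods are needed.
9 works (last occupied period: period 9): for example HCI in period 8; Crypto in period 9; Networks in period 7; Chem in period 1; Databases in period 3; Econ in period 4; OS in period 6; Graphics in period 2; Algorithms in period 5.

9 periods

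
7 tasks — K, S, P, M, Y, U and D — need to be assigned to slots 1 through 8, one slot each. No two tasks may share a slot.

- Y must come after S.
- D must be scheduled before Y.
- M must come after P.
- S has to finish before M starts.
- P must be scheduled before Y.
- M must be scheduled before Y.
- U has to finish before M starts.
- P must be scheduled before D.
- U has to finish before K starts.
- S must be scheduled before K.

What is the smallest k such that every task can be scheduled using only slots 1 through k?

7 slots

The precedence chain requires at least 3 distinct slots.
With at most 1 per slot and 7 tasks, at least 7 slots are needed.
7 works (last occupied slot: 7): for example P=2, K=7, Y=6, S=1, M=4, D=5, U=3.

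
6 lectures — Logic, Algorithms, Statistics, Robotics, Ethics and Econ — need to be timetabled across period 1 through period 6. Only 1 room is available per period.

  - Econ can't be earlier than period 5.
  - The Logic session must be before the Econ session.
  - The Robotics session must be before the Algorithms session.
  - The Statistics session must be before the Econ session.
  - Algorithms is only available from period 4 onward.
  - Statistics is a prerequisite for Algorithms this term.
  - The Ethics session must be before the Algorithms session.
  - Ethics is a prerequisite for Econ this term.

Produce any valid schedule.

Ethics -> period 2, Logic -> period 3, Algorithms -> period 6, Statistics -> period 1, Robotics -> period 4, Econ -> period 5

Checking: Ethics(period 2) before Algorithms(period 6); Statistics(period 1) before Algorithms(period 6); Logic(period 3) before Econ(period 5); Robotics(period 4) before Algorithms(period 6); Ethics(period 2) before Econ(period 5); Statistics(period 1) before Econ(period 5); Econ=period 5 in [period 5,period 6]; Algorithms=period 6 in [period 4,period 6]; max 1 per period (cap 1).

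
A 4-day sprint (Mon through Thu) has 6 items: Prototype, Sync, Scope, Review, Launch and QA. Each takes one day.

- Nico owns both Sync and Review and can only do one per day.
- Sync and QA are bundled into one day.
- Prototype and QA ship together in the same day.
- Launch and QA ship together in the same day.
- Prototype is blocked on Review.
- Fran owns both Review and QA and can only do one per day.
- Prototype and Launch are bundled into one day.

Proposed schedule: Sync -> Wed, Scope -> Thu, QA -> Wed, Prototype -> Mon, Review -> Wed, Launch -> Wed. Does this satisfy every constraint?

Invalid. Prototype is blocked on Review.

Prototype and QA ship together in the same day — violated.
Sync and QA are bundled into one day — holds.
Prototype and Launch are bundled into one day — violated.
Prototype is blocked on Review — violated.
Fran owns both Review and QA and can only do one per day — violated.
Nico owns both Sync and Review and can only do one per day — violated.
Launch and QA ship together in the same day — holds.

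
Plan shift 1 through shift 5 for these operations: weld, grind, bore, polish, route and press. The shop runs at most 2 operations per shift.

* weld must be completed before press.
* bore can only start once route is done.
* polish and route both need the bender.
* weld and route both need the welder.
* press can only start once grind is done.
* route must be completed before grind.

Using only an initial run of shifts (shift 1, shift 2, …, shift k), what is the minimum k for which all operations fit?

The precedence chain requires at least 3 distinct shifts.
With at most 2 per shift and 6 operations, at least 3 shifts are needed.
Could 3 shifts be enough, i.e. nothing placed later than shift 3? No: bore must come after route (at shift 1 or later) → {shift 2, shift 3}; route must come before bore (at shift 3 or earlier) → {shift 1, shift 2}; grind must come after route (at shift 1 or later) → {shift 2, shift 3}; press must come after weld (at shift 1 or later) → {shift 2, shift 3}; weld must come before press (at shift 3 or earlier) → {shift 1, shift 2}; press must come after grind (at shift 2 or later) → {shift 3}; grind must come before press (at shift 3 or earlier) → {shift 2}; route must come before grind (at shift 2 or earlier) → {shift 1}; polish can't share with route (shift 1) → {shift 2, shift 3}; weld can't share with route (shift 1) → {shift 2}; bore can't use shift 2, already full with weld and grind (limit 2) → {shift 3}; polish can't use shift 2, already full with weld and grind (limit 2) → {shift 3}; that puts bore, polish and press all in shift 3 — more than 2 per shift.
So 3 shifts is not enough.
4 works (last occupied shift: shift 4): for example grind=shift 2, bore=shift 3, press=shift 3, weld=shift 2, route=shift 1, polish=shift 4.

4 shifts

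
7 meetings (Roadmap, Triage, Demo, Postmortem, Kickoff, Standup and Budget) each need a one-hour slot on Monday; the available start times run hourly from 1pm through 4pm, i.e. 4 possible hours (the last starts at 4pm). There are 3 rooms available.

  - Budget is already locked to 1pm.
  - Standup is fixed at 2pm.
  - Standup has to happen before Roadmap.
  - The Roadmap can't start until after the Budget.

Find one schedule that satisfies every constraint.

Postmortem=2pm; Kickoff=2pm; Triage=1pm; Roadmap=3pm; Standup=2pm; Budget=1pm; Demo=1pm

Checking: Standup(2pm) before Roadmap(3pm); Budget(1pm) before Roadmap(3pm); Budget=1pm in [1pm,1pm]; Standup=2pm in [2pm,2pm]; max 3 per hour (cap 3).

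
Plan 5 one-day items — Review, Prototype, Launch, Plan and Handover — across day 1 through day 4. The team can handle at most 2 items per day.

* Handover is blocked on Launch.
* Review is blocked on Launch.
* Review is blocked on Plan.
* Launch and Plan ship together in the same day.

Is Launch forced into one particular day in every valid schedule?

No

Launch can be day 1 (e.g. Plan=day 1, Handover=day 2, Review=day 2, Launch=day 1, Prototype=day 3) or day 2 (e.g. Handover -> day 3; Review -> day 3; Prototype -> day 1; Launch -> day 2; Plan -> day 2).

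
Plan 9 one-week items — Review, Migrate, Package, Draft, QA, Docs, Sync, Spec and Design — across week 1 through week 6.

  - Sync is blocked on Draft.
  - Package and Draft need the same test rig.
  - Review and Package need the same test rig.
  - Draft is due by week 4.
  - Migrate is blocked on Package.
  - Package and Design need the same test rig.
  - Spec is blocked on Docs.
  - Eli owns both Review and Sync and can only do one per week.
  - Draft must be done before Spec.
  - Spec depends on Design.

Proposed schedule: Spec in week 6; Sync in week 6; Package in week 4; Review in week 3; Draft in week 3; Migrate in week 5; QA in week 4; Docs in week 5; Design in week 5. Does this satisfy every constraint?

Eli owns both Review and Sync and can only do one per week — holds.
Spec is blocked on Docs — holds.
Package and Draft need the same test rig — holds.
Draft is due by week 4 — holds.
Sync is blocked on Draft — holds.
Spec depends on Design — holds.
Migrate is blocked on Package — holds.
Review and Package need the same test rig — holds.
Draft must be done before Spec — holds.
Package and Design need the same test rig — holds.

Valid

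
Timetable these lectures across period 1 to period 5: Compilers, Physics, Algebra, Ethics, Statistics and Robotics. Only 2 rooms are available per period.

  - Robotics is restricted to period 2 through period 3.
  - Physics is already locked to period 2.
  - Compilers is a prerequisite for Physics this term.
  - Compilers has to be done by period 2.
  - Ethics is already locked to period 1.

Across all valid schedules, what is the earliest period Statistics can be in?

Statistics at period 2 is achievable: Statistics -> period 2, Physics -> period 2, Algebra -> period 3, Compilers -> period 1, Robotics -> period 3, Ethics -> period 1.
Nothing earlier works — the capacity limit rule out every period before period 2.

period 2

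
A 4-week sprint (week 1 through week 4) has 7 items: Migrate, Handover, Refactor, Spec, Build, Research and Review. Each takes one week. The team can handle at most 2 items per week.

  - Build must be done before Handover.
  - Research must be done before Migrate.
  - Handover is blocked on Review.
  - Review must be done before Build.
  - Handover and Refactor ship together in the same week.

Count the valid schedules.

20

Splitting on Migrate: it can be week 2 (6), week 3 (10), week 4 (4). Listing each branch's schedules as (Handover, Refactor, Spec, Build, Research, Review) by week number:
Migrate=week 2: (3,3,4,2,1,1) (4,4,1,3,1,2) (4,4,2,3,1,1) (4,4,3,2,1,1) (4,4,3,3,1,1) (4,4,3,3,1,2) — 6.
Migrate=week 3: (4,4,1,2,2,1) (4,4,1,3,1,2) (4,4,1,3,2,1) (4,4,1,3,2,2) (4,4,2,2,1,1) (4,4,2,3,1,1) (4,4,2,3,1,2) (4,4,2,3,2,1) (4,4,3,2,1,1) (4,4,3,2,2,1) — 10.
Migrate=week 4: (3,3,1,2,2,1) (3,3,2,2,1,1) (3,3,4,2,1,1) (3,3,4,2,2,1) — 4.
Summing: 6 + 10 + 4 = 20.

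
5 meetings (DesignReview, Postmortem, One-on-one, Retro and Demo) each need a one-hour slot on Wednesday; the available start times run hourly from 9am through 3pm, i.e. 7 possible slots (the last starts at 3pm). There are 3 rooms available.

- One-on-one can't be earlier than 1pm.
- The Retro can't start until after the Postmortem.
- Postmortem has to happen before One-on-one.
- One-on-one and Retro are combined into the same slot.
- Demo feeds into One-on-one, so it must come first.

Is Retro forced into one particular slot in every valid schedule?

Retro can be 1pm (e.g. Retro=1pm, Postmortem=9am, One-on-one=1pm, DesignReview=9am, Demo=9am) or 2pm (e.g. Demo in 9am, One-on-one in 2pm, DesignReview in 9am, Postmortem in 9am, Retro in 2pm).

No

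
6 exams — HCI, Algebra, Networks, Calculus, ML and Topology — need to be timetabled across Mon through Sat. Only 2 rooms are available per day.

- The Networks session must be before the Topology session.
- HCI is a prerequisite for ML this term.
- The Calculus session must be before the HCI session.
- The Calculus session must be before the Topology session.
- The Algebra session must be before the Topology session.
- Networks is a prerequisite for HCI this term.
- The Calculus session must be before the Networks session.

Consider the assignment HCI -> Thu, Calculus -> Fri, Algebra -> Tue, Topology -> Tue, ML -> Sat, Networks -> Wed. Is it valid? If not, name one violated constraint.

The Calculus session must be before the Topology session — violated.
HCI is a prerequisite for ML this term — holds.
The Algebra session must be before the Topology session — violated.
The Calculus session must be before the Networks session — violated.
Networks is a prerequisite for HCI this term — holds.
The Networks session must be before the Topology session — violated.
The Calculus session must be before the HCI session — violated.
Only 2 rooms are available per day — holds.

Invalid. The Calculus session must be before the Topology session.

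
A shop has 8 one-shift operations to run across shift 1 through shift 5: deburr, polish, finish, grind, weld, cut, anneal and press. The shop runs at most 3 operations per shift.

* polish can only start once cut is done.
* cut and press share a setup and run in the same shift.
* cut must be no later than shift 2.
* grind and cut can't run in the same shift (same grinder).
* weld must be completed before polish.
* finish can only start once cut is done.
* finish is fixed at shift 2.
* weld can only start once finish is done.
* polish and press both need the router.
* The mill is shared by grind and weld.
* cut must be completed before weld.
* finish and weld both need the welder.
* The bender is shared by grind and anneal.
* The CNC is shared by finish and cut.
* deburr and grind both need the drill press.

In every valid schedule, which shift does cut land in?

shift 1

cut's window is shift 1–shift 2.
finish is fixed at shift 2, and cut can't share a shift with finish.
So cut must be shift 1.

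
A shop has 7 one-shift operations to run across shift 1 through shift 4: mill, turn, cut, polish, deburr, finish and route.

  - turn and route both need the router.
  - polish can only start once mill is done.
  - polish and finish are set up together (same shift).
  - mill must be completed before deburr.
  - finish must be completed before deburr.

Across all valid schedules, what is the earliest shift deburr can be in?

shift 3

Precedence pushes deburr to at least shift 3.
deburr at shift 3 is achievable: polish in shift 2; route in shift 2; deburr in shift 3; mill in shift 1; turn in shift 1; cut in shift 1; finish in shift 2.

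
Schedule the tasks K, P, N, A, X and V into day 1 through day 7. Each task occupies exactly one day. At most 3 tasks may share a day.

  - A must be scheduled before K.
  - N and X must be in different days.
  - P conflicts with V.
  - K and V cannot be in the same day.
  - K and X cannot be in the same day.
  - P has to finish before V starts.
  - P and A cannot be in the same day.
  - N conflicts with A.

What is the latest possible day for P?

day 6

Downstream work caps P at day 6.
P at day 6 is achievable: X=day 1; A=day 1; K=day 2; P=day 6; N=day 2; V=day 7.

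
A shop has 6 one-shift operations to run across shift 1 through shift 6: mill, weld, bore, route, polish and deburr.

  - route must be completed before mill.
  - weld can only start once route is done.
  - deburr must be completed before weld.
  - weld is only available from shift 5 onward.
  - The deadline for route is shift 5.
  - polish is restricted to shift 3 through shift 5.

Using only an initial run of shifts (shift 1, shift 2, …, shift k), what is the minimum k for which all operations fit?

5 shifts

The precedence chain requires at least 2 distinct shifts.
weld can't be placed before shift 5, so the schedule must run through at least shift 5.
5 works (last occupied shift: shift 5): for example bore in shift 1, polish in shift 3, mill in shift 2, deburr in shift 1, weld in shift 5, route in shift 1.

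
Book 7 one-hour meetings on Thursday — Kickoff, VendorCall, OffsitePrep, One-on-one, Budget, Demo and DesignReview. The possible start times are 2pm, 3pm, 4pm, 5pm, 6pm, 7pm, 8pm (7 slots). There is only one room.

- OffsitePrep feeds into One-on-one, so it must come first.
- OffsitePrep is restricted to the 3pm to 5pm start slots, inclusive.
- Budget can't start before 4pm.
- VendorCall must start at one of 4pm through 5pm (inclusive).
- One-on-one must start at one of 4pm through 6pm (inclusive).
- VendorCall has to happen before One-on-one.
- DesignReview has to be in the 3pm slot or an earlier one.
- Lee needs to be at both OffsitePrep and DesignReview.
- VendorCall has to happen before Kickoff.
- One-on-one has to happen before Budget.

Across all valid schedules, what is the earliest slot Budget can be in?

6pm

Budget is available from 4pm; precedence pushes Budget to at least 6pm.
Budget at 6pm is achievable: OffsitePrep=3pm; Kickoff=7pm; Budget=6pm; VendorCall=4pm; Demo=8pm; DesignReview=2pm; One-on-one=5pm.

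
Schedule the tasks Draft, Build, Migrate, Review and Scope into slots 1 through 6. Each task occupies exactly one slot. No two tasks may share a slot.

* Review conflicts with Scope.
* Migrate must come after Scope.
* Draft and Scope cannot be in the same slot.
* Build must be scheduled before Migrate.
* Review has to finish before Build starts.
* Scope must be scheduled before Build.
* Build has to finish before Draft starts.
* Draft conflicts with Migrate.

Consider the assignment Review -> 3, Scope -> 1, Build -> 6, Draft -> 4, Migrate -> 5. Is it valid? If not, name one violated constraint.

No two tasks may share a slot — holds.
Draft conflicts with Migrate — holds.
Migrate must come after Scope — holds.
Build has to finish before Draft starts — violated.
Review conflicts with Scope — holds.
Build must be scheduled before Migrate — violated.
Scope must be scheduled before Build — holds.
Review has to finish before Build starts — holds.
Draft and Scope cannot be in the same slot — holds.

Invalid. Build has to finish before Draft starts.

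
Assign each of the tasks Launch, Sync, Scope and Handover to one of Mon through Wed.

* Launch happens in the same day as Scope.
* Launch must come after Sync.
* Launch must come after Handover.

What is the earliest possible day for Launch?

Tue

Precedence pushes Launch to at least Tue.
Launch at Tue is achievable: Launch -> Tue; Handover -> Mon; Scope -> Tue; Sync -> Mon.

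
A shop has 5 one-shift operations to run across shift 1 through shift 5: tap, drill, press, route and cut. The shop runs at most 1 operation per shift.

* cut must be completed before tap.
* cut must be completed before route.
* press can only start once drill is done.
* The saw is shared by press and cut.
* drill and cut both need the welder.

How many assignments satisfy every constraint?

20

Splitting on tap: it can be shift 2 (3), shift 3 (5), shift 4 (6), shift 5 (6). Listing each branch's schedules as (drill, press, route, cut) by shift number:
tap=shift 2: (3,4,5,1) (3,5,4,1) (4,5,3,1) — 3.
tap=shift 3: (1,4,5,2) (1,5,4,2) (2,4,5,1) (2,5,4,1) (4,5,2,1) — 5.
tap=shift 4: (1,2,5,3) (1,3,5,2) (1,5,3,2) (2,3,5,1) (2,5,3,1) (3,5,2,1) — 6.
tap=shift 5: (1,2,4,3) (1,3,4,2) (1,4,3,2) (2,3,4,1) (2,4,3,1) (3,4,2,1) — 6.
Summing: 3 + 5 + 6 + 6 = 20.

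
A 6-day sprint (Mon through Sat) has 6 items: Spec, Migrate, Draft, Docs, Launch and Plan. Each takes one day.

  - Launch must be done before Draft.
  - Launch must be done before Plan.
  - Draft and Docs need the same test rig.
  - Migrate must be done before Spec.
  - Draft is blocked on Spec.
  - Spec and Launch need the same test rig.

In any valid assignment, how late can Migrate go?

Thu

Downstream work caps Migrate at Thu.
Migrate at Thu is achievable: Plan=Tue, Draft=Sat, Launch=Mon, Spec=Fri, Migrate=Thu, Docs=Mon.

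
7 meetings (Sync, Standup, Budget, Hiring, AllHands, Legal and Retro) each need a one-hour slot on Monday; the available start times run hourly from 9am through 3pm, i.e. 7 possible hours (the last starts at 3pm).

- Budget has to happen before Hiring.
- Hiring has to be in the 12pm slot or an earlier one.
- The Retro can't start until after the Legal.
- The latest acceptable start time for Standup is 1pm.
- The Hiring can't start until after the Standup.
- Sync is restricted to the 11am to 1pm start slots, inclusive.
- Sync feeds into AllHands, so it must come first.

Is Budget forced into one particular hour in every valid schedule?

Budget can be 9am (e.g. Hiring -> 10am, Budget -> 9am, AllHands -> 12pm, Sync -> 11am, Legal -> 9am, Retro -> 10am, Standup -> 9am) or 10am (e.g. Budget in 10am, Retro in 10am, Legal in 9am, Hiring in 11am, Standup in 9am, Sync in 11am, AllHands in 12pm).

No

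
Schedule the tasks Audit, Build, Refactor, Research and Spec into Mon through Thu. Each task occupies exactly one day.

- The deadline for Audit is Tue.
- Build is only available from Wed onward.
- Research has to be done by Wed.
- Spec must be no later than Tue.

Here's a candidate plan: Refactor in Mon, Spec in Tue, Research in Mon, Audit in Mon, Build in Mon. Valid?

Spec must be no later than Tue — holds.
Build is only available from Wed onward — violated.
Research has to be done by Wed — holds.
The deadline for Audit is Tue — holds.

No — it violates: Build is only available from Wed onward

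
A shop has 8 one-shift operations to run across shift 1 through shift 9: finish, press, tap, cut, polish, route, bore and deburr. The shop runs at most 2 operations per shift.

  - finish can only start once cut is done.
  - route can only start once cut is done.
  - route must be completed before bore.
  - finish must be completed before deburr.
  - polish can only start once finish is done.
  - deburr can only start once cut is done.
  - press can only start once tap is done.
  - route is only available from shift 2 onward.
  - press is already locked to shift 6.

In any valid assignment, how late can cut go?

shift 6

Downstream work caps cut at shift 7.
cut at shift 6 is achievable: bore=shift 9; press=shift 6; deburr=shift 8; tap=shift 1; finish=shift 7; cut=shift 6; polish=shift 8; route=shift 7.
Nothing later works — the capacity limit rule out every shift after shift 6.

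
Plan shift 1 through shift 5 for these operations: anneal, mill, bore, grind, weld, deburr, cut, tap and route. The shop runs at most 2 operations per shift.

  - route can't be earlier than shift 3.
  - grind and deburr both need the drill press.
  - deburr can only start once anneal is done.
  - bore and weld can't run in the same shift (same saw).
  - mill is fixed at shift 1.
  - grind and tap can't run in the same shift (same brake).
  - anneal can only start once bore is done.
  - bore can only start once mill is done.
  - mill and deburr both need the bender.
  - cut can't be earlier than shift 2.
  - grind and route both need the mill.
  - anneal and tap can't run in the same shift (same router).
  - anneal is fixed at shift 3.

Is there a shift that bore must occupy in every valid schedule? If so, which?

mill is fixed at shift 1 and must come before bore, so bore is at least shift 2.
anneal is fixed at shift 3 and must come after bore, so bore is at most shift 2.
So bore must be shift 2.

shift 2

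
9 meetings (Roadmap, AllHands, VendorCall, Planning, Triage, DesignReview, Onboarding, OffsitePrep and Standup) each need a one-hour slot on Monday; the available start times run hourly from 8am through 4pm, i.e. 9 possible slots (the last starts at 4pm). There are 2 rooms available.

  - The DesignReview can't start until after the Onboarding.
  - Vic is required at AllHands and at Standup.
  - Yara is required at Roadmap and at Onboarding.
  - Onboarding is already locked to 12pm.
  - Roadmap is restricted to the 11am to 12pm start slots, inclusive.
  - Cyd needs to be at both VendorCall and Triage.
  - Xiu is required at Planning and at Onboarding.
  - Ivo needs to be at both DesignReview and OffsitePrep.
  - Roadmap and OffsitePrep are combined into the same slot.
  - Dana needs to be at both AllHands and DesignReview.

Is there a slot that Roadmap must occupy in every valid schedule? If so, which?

11am

Roadmap's window is 11am–12pm.
Onboarding is fixed at 12pm, and Roadmap can't share a slot with Onboarding.
So Roadmap must be 11am.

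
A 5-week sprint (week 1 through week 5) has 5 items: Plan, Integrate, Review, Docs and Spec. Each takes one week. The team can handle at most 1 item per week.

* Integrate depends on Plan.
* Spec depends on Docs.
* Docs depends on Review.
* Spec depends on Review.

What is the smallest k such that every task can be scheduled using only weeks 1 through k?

The precedence chain requires at least 3 distinct weeks.
With at most 1 per week and 5 tasks, at least 5 weeks are needed.
5 works (last occupied week: week 5): for example Docs in week 2; Review in week 1; Integrate in week 5; Plan in week 4; Spec in week 3.

5 weeks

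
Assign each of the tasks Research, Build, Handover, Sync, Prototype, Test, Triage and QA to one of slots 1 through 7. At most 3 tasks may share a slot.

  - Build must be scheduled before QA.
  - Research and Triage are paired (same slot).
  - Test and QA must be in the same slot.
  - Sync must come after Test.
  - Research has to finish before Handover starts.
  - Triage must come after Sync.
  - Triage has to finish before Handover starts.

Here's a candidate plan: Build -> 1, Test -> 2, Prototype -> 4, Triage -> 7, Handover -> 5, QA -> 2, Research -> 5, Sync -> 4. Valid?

Sync must come after Test — holds.
Build must be scheduled before QA — holds.
At most 3 tasks may share a slot — holds.
Triage must come after Sync — holds.
Triage has to finish before Handover starts — violated.
Research has to finish before Handover starts — violated.
Research and Triage are paired (same slot) — violated.
Test and QA must be in the same slot — holds.

No — it violates: Triage has to finish before Handover starts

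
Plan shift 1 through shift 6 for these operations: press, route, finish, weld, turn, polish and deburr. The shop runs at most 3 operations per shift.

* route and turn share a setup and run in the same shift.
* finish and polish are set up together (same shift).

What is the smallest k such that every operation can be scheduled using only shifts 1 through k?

3 shifts

With at most 3 per shift and 7 operations, at least 3 shifts are needed.
3 works (last occupied shift: shift 3): for example press -> shift 1, turn -> shift 1, weld -> shift 2, finish -> shift 2, polish -> shift 2, route -> shift 1, deburr -> shift 3.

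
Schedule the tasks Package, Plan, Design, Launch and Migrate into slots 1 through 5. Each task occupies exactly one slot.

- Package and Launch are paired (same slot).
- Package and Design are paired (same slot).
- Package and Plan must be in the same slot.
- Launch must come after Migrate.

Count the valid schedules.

Splitting on Package: it can be 2 (1), 3 (2), 4 (3), 5 (4). Listing each branch's schedules as (Plan, Design, Launch, Migrate):
Package=2: (2,2,2,1) — 1.
Package=3: (3,3,3,1) (3,3,3,2) — 2.
Package=4: (4,4,4,1) (4,4,4,2) (4,4,4,3) — 3.
Package=5: (5,5,5,1) (5,5,5,2) (5,5,5,3) (5,5,5,4) — 4.
Summing: 1 + 2 + 3 + 4 = 10.

10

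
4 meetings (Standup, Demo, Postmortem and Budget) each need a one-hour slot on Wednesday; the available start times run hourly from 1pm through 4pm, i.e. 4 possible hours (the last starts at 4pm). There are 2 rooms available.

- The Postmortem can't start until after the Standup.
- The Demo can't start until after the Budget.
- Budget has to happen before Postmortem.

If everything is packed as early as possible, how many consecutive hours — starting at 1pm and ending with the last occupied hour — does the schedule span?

The precedence chain requires at least 2 distinct hours.
With at most 2 per hour and 4 meetings, at least 2 hours are needed.
2 works (last occupied hour: 2pm): for example Standup=1pm; Postmortem=2pm; Budget=1pm; Demo=2pm.

2 hours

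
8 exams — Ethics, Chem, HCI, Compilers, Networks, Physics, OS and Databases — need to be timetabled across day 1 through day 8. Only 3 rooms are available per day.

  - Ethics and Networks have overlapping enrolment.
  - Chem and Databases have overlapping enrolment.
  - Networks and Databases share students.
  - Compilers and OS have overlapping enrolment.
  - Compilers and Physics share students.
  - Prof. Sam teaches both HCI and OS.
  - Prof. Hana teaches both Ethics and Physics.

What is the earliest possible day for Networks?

day 1

Networks at day 1 is achievable: Compilers in day 2; Physics in day 3; Networks in day 1; Chem in day 1; OS in day 3; Ethics in day 2; Databases in day 2; HCI in day 1.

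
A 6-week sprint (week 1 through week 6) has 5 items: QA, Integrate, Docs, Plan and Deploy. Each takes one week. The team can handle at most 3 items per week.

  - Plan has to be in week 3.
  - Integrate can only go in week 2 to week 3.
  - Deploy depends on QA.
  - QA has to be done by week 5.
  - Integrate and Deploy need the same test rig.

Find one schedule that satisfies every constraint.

Docs in week 1, QA in week 1, Deploy in week 3, Integrate in week 2, Plan in week 3

Checking: QA(week 1) before Deploy(week 3); Integrate(week 2) != Deploy(week 3); QA=week 1 in [week 1,week 5]; Plan=week 3 in [week 3,week 3]; Integrate=week 2 in [week 2,week 3]; max 2 per week (cap 3).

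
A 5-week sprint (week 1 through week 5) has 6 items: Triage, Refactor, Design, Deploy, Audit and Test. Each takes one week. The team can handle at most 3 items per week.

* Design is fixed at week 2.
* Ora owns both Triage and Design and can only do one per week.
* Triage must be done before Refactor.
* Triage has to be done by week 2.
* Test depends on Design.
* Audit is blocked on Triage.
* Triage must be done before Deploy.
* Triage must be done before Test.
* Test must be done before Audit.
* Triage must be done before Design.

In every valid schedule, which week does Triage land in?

week 1

Triage's window is week 1–week 2.
Design is fixed at week 2, and Triage can't share a week with Design.
So Triage must be week 1.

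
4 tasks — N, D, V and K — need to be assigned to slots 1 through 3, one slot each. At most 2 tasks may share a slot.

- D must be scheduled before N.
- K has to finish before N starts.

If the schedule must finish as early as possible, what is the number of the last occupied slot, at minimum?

The precedence chain requires at least 2 distinct slots.
With at most 2 per slot and 4 tasks, at least 2 slots are needed.
2 works (last occupied slot: 2): for example D in 1, K in 1, V in 2, N in 2.

2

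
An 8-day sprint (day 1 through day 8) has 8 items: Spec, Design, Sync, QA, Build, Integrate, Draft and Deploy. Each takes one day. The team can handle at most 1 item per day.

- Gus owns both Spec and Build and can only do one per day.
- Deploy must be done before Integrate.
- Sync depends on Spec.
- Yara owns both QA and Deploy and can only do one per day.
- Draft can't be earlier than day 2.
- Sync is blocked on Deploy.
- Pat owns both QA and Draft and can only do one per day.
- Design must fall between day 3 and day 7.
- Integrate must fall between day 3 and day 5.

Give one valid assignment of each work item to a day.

Draft -> day 2; Build -> day 8; Sync -> day 6; Integrate -> day 3; Deploy -> day 1; QA -> day 7; Spec -> day 5; Design -> day 4

Checking: Deploy(day 1) before Integrate(day 3); Spec(day 5) before Sync(day 6); Deploy(day 1) before Sync(day 6); QA(day 7) != Draft(day 2); QA(day 7) != Deploy(day 1); Spec(day 5) != Build(day 8); Draft=day 2 in [day 2,day 8]; Integrate=day 3 in [day 3,day 5]; Design=day 4 in [day 3,day 7]; max 1 per day (cap 1).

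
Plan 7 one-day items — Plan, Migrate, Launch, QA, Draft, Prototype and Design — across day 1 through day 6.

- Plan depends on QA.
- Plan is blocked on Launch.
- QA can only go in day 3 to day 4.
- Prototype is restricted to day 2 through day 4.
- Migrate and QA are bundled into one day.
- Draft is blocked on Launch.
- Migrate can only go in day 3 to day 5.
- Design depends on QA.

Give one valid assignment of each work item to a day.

Launch -> day 1, Plan -> day 4, Design -> day 4, Migrate -> day 3, Draft -> day 2, QA -> day 3, Prototype -> day 2

Checking: Launch(day 1) before Draft(day 2); Launch(day 1) before Plan(day 4); QA(day 3) before Plan(day 4); QA(day 3) before Design(day 4); Migrate = QA = day 3; Migrate=day 3 in [day 3,day 5]; Prototype=day 2 in [day 2,day 4]; QA=day 3 in [day 3,day 4].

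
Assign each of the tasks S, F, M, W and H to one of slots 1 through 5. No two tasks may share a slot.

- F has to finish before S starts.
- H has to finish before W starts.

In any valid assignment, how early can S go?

Precedence pushes S to at least 2.
S at 2 is achievable: F in 1, H in 3, M in 5, W in 4, S in 2.

2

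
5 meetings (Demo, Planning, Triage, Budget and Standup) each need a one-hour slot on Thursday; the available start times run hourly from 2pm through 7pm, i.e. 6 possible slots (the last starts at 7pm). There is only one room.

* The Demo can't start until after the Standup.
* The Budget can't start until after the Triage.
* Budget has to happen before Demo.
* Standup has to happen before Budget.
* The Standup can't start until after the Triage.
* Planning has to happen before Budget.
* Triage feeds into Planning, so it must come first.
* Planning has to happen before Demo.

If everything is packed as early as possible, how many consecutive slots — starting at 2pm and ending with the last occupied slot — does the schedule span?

The precedence chain requires at least 4 distinct slots.
With at most 1 per slot and 5 meetings, at least 5 slots are needed.
5 works (last occupied slot: 6pm): for example Standup in 4pm, Triage in 2pm, Demo in 6pm, Budget in 5pm, Planning in 3pm.

5 slots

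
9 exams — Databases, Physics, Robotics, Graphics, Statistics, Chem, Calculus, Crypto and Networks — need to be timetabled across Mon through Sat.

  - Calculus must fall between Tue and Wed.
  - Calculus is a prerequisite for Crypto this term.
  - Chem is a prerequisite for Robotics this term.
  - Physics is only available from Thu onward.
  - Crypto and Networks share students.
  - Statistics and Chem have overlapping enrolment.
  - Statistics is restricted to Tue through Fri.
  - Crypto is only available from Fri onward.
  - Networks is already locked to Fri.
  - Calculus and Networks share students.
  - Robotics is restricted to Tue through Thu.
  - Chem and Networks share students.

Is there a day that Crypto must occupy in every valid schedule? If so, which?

Crypto's window is Fri–Sat.
Networks is fixed at Fri, and Crypto can't share a day with Networks.
So Crypto must be Sat.

Sat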